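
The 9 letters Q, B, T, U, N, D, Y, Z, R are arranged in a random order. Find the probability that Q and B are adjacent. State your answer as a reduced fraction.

There are 9! = 362880 arrangements.
Treat Q and B as a block: 8! arrangements of the blocks × 2 orders within the block = 2·40320 = 80640.
Probability = 80640/362880 = 2/9.

2/9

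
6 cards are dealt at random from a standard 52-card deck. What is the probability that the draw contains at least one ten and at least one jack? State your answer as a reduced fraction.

718637/5089630

There are C(52,6) = 20358520 possible draws.
By inclusion-exclusion on the complements, draws missing all tens or all jacks: C(48,6) + C(48,6) − C(44,6) = 12271512 + 12271512 − 7059052 = 17483972.
So draws with at least one of each: 20358520 − 17483972 = 2874548, probability 2874548/20358520 = 718637/5089630.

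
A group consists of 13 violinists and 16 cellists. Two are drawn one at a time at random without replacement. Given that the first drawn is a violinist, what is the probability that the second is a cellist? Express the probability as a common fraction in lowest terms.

After removing one violinist, 28 remain: 12 violinists and 16 cellists.
So the probability the next is a cellist is 16/28 = 4/7.

4/7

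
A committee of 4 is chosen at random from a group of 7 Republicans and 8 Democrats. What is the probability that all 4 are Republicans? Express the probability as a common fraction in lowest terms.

There are C(15,4) = 1365 possible selections.
Selections with all Republicans: C(7,4) = 35.
Probability = 35/1365 = 1/39.

1/39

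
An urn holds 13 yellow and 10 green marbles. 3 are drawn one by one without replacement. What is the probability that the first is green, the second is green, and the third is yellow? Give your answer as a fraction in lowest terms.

195/1771

Multiply the conditional probabilities at each draw: 10/23 · 9/22 · 13/21 = 1170/10626 = 195/1771.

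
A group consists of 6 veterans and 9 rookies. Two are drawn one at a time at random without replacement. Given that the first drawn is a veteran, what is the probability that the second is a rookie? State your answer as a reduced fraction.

After removing one veteran, 14 remain: 5 veterans and 9 rookies.
So the probability the next is a rookie is 9/14.

9/14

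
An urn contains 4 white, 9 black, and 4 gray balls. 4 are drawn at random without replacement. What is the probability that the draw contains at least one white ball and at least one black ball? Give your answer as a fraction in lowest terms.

57/85

There are C(17,4) = 2380 possible draws.
By inclusion-exclusion on the complements, draws missing all white or all black: C(13,4) + C(8,4) − C(4,4) = 715 + 70 − 1 = 784.
So draws with at least one of each: 2380 − 784 = 1596, probability 1596/2380 = 57/85.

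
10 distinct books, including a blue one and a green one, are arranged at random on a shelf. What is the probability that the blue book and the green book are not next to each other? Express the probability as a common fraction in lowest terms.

4/5

There are 10! = 3628800 arrangements.
Arrangements with the blue book and the green book adjacent: 2·9! = 725760.
So not adjacent: 3628800 − 725760 = 2903040, probability 2903040/3628800 = 4/5.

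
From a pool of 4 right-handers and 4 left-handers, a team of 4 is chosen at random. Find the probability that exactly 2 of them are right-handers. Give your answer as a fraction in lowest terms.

18/35

Total number of selections: C(8,4) = 70.
Selections with exactly 2 right-handers: choose 2 of the 4 right-handers and 2 of the 4 left-handers, C(4,2)·C(4,2) = 6·6 = 36.
Probability = 36/70 = 18/35.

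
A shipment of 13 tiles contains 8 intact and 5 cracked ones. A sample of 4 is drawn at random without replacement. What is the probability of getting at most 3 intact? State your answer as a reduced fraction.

129/143

There are C(13,4) = 715 ways to choose the 4.
The complement is exactly 4 intact: C(8,4)·C(5,0) = 70.
Probability = 1 − 70/715 = 645/715 = 129/143.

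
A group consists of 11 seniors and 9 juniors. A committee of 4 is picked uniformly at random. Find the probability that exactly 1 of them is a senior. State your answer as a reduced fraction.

308/1615

The sample space is all 4-subsets of the 20: C(20,4) = 4845.
Selections with exactly 1 senior: choose 1 of the 11 seniors and 3 of the 9 juniors, C(11,1)·C(9,3) = 11·84 = 924.
Probability = 924/4845 = 308/1615.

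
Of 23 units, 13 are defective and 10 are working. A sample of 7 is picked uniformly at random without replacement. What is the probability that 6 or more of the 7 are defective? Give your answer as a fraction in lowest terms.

572/7429

Total selections: C(23,7) = 245157.
Favorable selections (6 or more defective): C(13,6)·C(10,1) + C(13,7)·C(10,0) = 17160 + 1716 = 18876.
Probability = 18876/245157 = 572/7429.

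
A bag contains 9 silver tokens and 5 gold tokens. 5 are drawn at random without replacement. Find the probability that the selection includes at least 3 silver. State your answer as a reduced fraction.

114/143

Total selections: C(14,5) = 2002.
Favorable selections (at least 3 silver): C(9,3)·C(5,2) + C(9,4)·C(5,1) + C(9,5)·C(5,0) = 840 + 630 + 126 = 1596.
Probability = 1596/2002 = 114/143.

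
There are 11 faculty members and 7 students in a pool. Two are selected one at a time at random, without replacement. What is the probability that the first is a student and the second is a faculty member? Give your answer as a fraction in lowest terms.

77/306

Multiply the conditional probabilities at each draw: 7/18 · 11/17 = 77/306.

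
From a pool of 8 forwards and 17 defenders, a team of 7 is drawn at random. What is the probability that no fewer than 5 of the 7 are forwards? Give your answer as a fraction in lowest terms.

There are C(25,7) = 480700 ways to choose the 7.
Favorable selections (no fewer than 5 forwards): C(8,5)·C(17,2) + C(8,6)·C(17,1) + C(8,7)·C(17,0) = 7616 + 476 + 8 = 8100.
Probability = 8100/480700 = 81/4807.

81/4807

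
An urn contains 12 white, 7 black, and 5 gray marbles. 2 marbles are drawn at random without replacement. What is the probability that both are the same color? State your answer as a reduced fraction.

97/276

There are C(24,2) = 276 ways to draw 2 marbles.
All same color: C(12,2) + C(7,2) + C(5,2) = 66 + 21 + 10 = 97.
Probability = 97/276.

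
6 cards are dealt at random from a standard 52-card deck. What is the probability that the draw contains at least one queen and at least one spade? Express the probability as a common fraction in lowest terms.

There are C(52,6) = 20358520 possible draws.
By inclusion-exclusion on the complements, draws missing all queens or all spades: C(48,6) + C(39,6) − C(36,6) = 12271512 + 3262623 − 1947792 = 13586343.
So draws with at least one of each: 20358520 − 13586343 = 6772177, probability 6772177/20358520.

6772177/20358520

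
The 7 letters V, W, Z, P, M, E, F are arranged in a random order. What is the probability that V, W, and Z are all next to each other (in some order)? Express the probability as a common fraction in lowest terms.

1/7

There are 7! = 5040 arrangements.
Treat the three as one block: 5! placements × 3! orders within the block = 120·6 = 720.
Probability = 720/5040 = 1/7.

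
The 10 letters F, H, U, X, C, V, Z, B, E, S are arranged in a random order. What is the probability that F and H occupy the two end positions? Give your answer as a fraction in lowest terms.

1/45

There are 10! = 3628800 arrangements.
Place F and H at the ends in 2 ways, arrange the remaining 8 in 8! = 40320 ways: 2·40320 = 80640.
Probability = 80640/3628800 = 1/45.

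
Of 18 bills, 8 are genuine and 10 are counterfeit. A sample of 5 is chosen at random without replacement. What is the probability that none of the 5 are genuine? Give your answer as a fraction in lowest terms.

1/34

There are C(18,5) = 8568 possible selections.
Selections with no genuine (all counterfeit): C(10,5) = 252.
Probability = 252/8568 = 1/34.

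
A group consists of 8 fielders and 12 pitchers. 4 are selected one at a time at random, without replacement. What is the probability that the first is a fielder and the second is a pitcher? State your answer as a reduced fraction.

Multiply the conditional probabilities at each draw: 8/20 · 12/19 = 96/380 = 24/95.

24/95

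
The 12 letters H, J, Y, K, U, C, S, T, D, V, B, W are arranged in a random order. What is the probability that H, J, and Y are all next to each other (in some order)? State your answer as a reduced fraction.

There are 12! = 479001600 arrangements.
Treat the three as one block: 10! placements × 3! orders within the block = 3628800·6 = 21772800.
Probability = 21772800/479001600 = 1/22.

1/22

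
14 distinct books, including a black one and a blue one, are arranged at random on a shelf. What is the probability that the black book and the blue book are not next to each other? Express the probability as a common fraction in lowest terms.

6/7

There are 14! = 87178291200 arrangements.
Arrangements with the black book and the blue book adjacent: 2·13! = 12454041600.
So not adjacent: 87178291200 − 12454041600 = 74724249600, probability 74724249600/87178291200 = 6/7.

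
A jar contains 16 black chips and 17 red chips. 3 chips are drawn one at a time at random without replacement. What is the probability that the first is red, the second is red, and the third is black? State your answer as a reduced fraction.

136/1023

Multiply the conditional probabilities at each draw: 17/33 · 16/32 · 16/31 = 4352/32736 = 136/1023.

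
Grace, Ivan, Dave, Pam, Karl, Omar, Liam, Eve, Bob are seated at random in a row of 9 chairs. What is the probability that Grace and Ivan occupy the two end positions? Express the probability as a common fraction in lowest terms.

1/36

There are 9! = 362880 arrangements.
Place Grace and Ivan at the ends in 2 ways, arrange the remaining 7 in 7! = 5040 ways: 2·5040 = 10080.
Probability = 10080/362880 = 1/36.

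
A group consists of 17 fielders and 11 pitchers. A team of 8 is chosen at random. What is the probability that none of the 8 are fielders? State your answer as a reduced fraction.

1/18837

There are C(28,8) = 3108105 possible selections.
Selections with no fielders (all pitchers): C(11,8) = 165.
Probability = 165/3108105 = 1/18837.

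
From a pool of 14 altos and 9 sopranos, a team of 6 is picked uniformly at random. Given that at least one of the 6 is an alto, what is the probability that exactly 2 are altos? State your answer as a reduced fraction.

Work in counts. Selections with at least one alto: C(23,6) − C(9,6) = 100947 − 84 = 100863.
Of those, selections where exactly 2 are altos: C(14,2)·C(9,4) = 91·126 = 11466.
Conditional probability = 11466/100863 = 182/1601.

182/1601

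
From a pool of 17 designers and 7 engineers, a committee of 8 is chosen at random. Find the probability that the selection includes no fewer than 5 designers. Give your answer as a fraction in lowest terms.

3406/3933

There are C(24,8) = 735471 ways to choose the 8.
Favorable selections (no fewer than 5 designers): C(17,5)·C(7,3) + C(17,6)·C(7,2) + C(17,7)·C(7,1) + C(17,8)·C(7,0) = 216580 + 259896 + 136136 + 24310 = 636922.
Probability = 636922/735471 = 3406/3933.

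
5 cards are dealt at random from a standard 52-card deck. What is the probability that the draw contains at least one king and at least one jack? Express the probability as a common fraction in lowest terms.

6509/64974

There are C(52,5) = 2598960 possible draws.
By inclusion-exclusion on the complements, draws missing all kings or all jacks: C(48,5) + C(48,5) − C(44,5) = 1712304 + 1712304 − 1086008 = 2338600.
So draws with at least one of each: 2598960 − 2338600 = 260360, probability 260360/2598960 = 6509/64974.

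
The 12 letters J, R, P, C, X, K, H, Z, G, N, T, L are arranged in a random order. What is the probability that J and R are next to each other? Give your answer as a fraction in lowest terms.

There are 12! = 479001600 arrangements.
Treat J and R as a block: 11! arrangements of the blocks × 2 orders within the block = 2·39916800 = 79833600.
Probability = 79833600/479001600 = 1/6.

1/6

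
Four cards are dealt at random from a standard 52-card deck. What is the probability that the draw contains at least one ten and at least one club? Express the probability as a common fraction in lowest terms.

There are C(52,4) = 270725 possible draws.
By inclusion-exclusion on the complements, draws missing all tens or all clubs: C(48,4) + C(39,4) − C(36,4) = 194580 + 82251 − 58905 = 217926.
So draws with at least one of each: 270725 − 217926 = 52799, probability 52799/270725.

52799/270725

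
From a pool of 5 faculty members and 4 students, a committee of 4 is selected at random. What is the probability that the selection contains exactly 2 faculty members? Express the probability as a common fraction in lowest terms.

10/21

The sample space is all 4-subsets of the 9: C(9,4) = 126.
Selections with exactly 2 faculty members: choose 2 of the 5 faculty members and 2 of the 4 students, C(5,2)·C(4,2) = 10·6 = 60.
Probability = 60/126 = 10/21.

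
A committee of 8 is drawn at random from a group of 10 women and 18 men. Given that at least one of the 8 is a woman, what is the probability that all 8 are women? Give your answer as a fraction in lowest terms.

5/340483

Work in counts. Selections with at least one woman: C(28,8) − C(18,8) = 3108105 − 43758 = 3064347.
Of those, selections where all 8 are women: C(10,8) = 45.
Conditional probability = 45/3064347 = 5/340483.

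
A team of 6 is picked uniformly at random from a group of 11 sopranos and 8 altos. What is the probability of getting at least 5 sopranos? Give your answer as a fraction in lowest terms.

Total selections: C(19,6) = 27132.
Favorable selections (at least 5 sopranos): C(11,5)·C(8,1) + C(11,6)·C(8,0) = 3696 + 462 = 4158.
Probability = 4158/27132 = 99/646.

99/646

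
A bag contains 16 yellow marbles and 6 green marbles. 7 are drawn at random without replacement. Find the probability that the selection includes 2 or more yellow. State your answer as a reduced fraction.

There are C(22,7) = 170544 ways to choose the 7.
The complement is exactly 1 yellow: C(16,1)·C(6,6) = 16.
Probability = 1 − 16/170544 = 170528/170544 = 10658/10659.

10658/10659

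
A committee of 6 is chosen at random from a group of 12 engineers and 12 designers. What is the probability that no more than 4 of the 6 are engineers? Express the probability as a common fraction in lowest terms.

There are C(24,6) = 134596 ways to choose the 6.
Count the complement (more than 4 engineers): C(12,5)·C(12,1) + C(12,6)·C(12,0) = 9504 + 924 = 10428.
Probability = 1 − 10428/134596 = 124168/134596 = 2822/3059.

2822/3059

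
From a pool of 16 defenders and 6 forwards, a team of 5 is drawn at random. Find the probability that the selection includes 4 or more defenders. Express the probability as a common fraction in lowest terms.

Total selections: C(22,5) = 26334.
Favorable selections (4 or more defenders): C(16,4)·C(6,1) + C(16,5)·C(6,0) = 10920 + 4368 = 15288.
Probability = 15288/26334 = 364/627.

364/627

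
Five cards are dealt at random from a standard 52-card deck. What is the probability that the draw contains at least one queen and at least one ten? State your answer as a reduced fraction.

6509/64974

There are C(52,5) = 2598960 possible draws.
By inclusion-exclusion on the complements, draws missing all queens or all tens: C(48,5) + C(48,5) − C(44,5) = 1712304 + 1712304 − 1086008 = 2338600.
So draws with at least one of each: 2598960 − 2338600 = 260360, probability 260360/2598960 = 6509/64974.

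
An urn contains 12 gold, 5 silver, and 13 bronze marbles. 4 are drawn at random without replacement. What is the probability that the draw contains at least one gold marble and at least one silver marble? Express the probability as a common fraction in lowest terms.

2482/5481

There are C(30,4) = 27405 possible draws.
By inclusion-exclusion on the complements, draws missing all gold or all silver: C(18,4) + C(25,4) − C(13,4) = 3060 + 12650 − 715 = 14995.
So draws with at least one of each: 27405 − 14995 = 12410, probability 12410/27405 = 2482/5481.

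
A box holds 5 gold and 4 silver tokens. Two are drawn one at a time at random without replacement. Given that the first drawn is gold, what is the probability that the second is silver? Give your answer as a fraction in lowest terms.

1/2

After removing one gold, 8 remain: 4 gold and 4 silver.
So the probability the next is silver is 4/8 = 1/2.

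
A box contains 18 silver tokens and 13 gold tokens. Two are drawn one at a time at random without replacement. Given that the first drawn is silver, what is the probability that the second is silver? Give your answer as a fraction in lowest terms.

17/30

After removing one silver, 30 remain: 17 silver and 13 gold.
So the probability the next is silver is 17/30.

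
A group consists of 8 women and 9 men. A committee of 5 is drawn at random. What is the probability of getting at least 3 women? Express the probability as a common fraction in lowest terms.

There are C(17,5) = 6188 ways to choose the 5.
Favorable selections (at least 3 women): C(8,3)·C(9,2) + C(8,4)·C(9,1) + C(8,5)·C(9,0) = 2016 + 630 + 56 = 2702.
Probability = 2702/6188 = 193/442.

193/442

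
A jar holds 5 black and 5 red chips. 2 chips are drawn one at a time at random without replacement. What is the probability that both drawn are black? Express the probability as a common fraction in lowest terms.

Multiply the conditional probabilities at each draw: 5/10 · 4/9 = 20/90 = 2/9.

2/9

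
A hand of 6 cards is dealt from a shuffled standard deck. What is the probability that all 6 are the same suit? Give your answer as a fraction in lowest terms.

There are C(52,6) = 20358520 possible 6-card hands.
Hands of one suit: 4 suits × C(13,6) = 4·1716 = 6864.
Probability = 6864/20358520 = 66/195755.

66/195755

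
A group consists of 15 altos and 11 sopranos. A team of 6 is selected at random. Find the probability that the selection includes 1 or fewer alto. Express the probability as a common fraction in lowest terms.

There are C(26,6) = 230230 ways to choose the 6.
Favorable selections (1 or fewer alto): C(15,0)·C(11,6) + C(15,1)·C(11,5) = 462 + 6930 = 7392.
Probability = 7392/230230 = 48/1495.

48/1495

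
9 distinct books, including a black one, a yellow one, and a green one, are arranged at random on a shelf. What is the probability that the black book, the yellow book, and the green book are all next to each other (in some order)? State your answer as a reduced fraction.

There are 9! = 362880 arrangements.
Treat the three as one block: 7! placements × 3! orders within the block = 5040·6 = 30240.
Probability = 30240/362880 = 1/12.

1/12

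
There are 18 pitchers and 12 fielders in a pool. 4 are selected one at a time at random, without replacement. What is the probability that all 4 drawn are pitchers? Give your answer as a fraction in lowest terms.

68/609

Multiply the conditional probabilities at each draw: 18/30 · 17/29 · 16/28 · 15/27 = 73440/657720 = 68/609.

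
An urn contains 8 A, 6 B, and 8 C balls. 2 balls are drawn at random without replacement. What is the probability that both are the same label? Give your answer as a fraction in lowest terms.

71/231

There are C(22,2) = 231 ways to draw 2 balls.
All same label: C(8,2) + C(6,2) + C(8,2) = 28 + 15 + 28 = 71.
Probability = 71/231.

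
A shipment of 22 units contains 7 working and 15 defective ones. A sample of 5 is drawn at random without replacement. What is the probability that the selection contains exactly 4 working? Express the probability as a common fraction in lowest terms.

25/1254

There are C(22,5) = 26334 ways to choose 5 from 22.
Selections with exactly 4 working: choose 4 of the 7 working and 1 of the 15 defective, C(7,4)·C(15,1) = 35·15 = 525.
Probability = 525/26334 = 25/1254.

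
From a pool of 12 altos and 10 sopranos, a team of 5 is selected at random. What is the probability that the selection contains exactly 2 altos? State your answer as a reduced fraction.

There are C(22,5) = 26334 ways to choose 5 from 22.
Selections with exactly 2 altos: choose 2 of the 12 altos and 3 of the 10 sopranos, C(12,2)·C(10,3) = 66·120 = 7920.
Probability = 7920/26334 = 40/133.

40/133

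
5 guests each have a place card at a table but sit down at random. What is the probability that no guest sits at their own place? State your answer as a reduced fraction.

11/30

There are 5! = 120 seatings.
By inclusion-exclusion, seatings with no fixed points: C(5,0)·5! − C(5,1)·4! + C(5,2)·3! − C(5,3)·2! + C(5,4)·1! − C(5,5)·0! = 44.
Probability = 44/120 = 11/30.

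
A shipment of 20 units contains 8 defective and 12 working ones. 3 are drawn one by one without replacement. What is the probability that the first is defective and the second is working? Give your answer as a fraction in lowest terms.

Multiply the conditional probabilities at each draw: 8/20 · 12/19 = 96/380 = 24/95.

24/95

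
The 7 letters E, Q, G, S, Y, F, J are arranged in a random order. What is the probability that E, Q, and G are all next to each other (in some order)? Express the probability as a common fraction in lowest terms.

There are 7! = 5040 arrangements.
Treat the three as one block: 5! placements × 3! orders within the block = 120·6 = 720.
Probability = 720/5040 = 1/7.

1/7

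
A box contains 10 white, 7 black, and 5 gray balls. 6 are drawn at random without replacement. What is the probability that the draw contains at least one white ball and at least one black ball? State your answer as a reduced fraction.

There are C(22,6) = 74613 possible draws.
By inclusion-exclusion on the complements, draws missing all white or all black: C(12,6) + C(15,6) − C(5,6) = 924 + 5005 − 0 = 5929.
So draws with at least one of each: 74613 − 5929 = 68684, probability 68684/74613 = 892/969.

892/969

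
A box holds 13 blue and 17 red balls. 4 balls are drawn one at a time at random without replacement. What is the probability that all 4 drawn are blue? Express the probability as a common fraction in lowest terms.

143/5481

Multiply the conditional probabilities at each draw: 13/30 · 12/29 · 11/28 · 10/27 = 17160/657720 = 143/5481.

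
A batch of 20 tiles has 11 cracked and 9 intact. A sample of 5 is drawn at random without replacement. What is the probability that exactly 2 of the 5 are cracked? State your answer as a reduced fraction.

There are C(20,5) = 15504 ways to choose 5 from 20.
Selections with exactly 2 cracked: choose 2 of the 11 cracked and 3 of the 9 intact, C(11,2)·C(9,3) = 55·84 = 4620.
Probability = 4620/15504 = 385/1292.

385/1292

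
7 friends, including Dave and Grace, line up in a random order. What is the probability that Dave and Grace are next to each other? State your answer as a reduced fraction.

2/7

There are 7! = 5040 arrangements.
Treat Dave and Grace as a block: 6! arrangements of the blocks × 2 orders within the block = 2·720 = 1440.
Probability = 1440/5040 = 2/7.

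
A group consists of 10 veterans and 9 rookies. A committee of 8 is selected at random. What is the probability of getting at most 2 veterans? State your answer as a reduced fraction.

There are C(19,8) = 75582 ways to choose the 8.
Favorable selections (at most 2 veterans): C(10,0)·C(9,8) + C(10,1)·C(9,7) + C(10,2)·C(9,6) = 9 + 360 + 3780 = 4149.
Probability = 4149/75582 = 461/8398.

461/8398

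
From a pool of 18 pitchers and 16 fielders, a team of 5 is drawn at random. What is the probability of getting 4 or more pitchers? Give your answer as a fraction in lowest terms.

141/682

Total selections: C(34,5) = 278256.
Favorable selections (4 or more pitchers): C(18,4)·C(16,1) + C(18,5)·C(16,0) = 48960 + 8568 = 57528.
Probability = 57528/278256 = 141/682.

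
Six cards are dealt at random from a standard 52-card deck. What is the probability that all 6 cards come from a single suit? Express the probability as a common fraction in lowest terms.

66/195755

There are C(52,6) = 20358520 possible 6-card hands.
Hands of one suit: 4 suits × C(13,6) = 4·1716 = 6864.
Probability = 6864/20358520 = 66/195755.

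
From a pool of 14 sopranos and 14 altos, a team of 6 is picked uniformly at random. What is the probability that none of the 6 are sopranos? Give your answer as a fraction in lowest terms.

11/1380

There are C(28,6) = 376740 possible selections.
Selections with no sopranos (all altos): C(14,6) = 3003.
Probability = 3003/376740 = 11/1380.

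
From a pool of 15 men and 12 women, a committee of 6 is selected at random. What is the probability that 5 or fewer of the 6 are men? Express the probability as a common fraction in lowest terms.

There are C(27,6) = 296010 ways to choose the 6.
The complement is exactly 6 men: C(15,6)·C(12,0) = 5005.
Probability = 1 − 5005/296010 = 291005/296010 = 407/414.

407/414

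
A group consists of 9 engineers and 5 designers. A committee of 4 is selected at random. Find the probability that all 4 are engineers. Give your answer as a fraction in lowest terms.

There are C(14,4) = 1001 possible selections.
Selections with all engineers: C(9,4) = 126.
Probability = 126/1001 = 18/143.

18/143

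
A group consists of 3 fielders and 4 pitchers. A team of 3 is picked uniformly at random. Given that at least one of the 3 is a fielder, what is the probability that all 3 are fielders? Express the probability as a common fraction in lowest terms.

Work in counts. Selections with at least one fielder: C(7,3) − C(4,3) = 35 − 4 = 31.
Of those, selections where all 3 are fielders: C(3,3) = 1.
Conditional probability = 1/31.

1/31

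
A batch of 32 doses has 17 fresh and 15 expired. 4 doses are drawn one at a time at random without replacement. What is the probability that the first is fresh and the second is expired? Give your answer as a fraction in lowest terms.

Multiply the conditional probabilities at each draw: 17/32 · 15/31 = 255/992.

255/992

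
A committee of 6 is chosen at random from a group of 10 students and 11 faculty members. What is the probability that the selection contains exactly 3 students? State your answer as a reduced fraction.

Total number of selections: C(21,6) = 54264.
Selections with exactly 3 students: choose 3 of the 10 students and 3 of the 11 faculty members, C(10,3)·C(11,3) = 120·165 = 19800.
Probability = 19800/54264 = 825/2261.

825/2261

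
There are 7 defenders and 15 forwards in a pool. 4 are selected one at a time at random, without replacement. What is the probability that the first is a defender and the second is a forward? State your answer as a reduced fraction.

5/22

Multiply the conditional probabilities at each draw: 7/22 · 15/21 = 105/462 = 5/22.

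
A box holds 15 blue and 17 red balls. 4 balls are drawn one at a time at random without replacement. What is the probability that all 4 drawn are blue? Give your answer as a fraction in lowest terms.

273/7192

Multiply the conditional probabilities at each draw: 15/32 · 14/31 · 13/30 · 12/29 = 32760/863040 = 273/7192.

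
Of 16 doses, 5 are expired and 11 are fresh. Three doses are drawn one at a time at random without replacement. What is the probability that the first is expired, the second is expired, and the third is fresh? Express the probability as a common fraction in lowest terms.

11/168

Multiply the conditional probabilities at each draw: 5/16 · 4/15 · 11/14 = 220/3360 = 11/168.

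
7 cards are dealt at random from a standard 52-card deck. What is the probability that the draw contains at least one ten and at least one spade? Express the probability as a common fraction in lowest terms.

There are C(52,7) = 133784560 possible draws.
By inclusion-exclusion on the complements, draws missing all tens or all spades: C(48,7) + C(39,7) − C(36,7) = 73629072 + 15380937 − 8347680 = 80662329.
So draws with at least one of each: 133784560 − 80662329 = 53122231, probability 53122231/133784560.

53122231/133784560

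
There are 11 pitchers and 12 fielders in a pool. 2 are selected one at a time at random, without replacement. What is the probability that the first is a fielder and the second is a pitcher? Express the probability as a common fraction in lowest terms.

Multiply the conditional probabilities at each draw: 12/23 · 11/22 = 132/506 = 6/23.

6/23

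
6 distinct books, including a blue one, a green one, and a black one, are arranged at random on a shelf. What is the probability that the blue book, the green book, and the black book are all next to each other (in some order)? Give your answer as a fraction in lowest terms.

1/5

There are 6! = 720 arrangements.
Treat the three as one block: 4! placements × 3! orders within the block = 24·6 = 144.
Probability = 144/720 = 1/5.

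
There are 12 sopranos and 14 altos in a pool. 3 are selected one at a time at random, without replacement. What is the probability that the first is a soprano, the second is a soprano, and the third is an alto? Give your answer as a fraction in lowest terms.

Multiply the conditional probabilities at each draw: 12/26 · 11/25 · 14/24 = 1848/15600 = 77/650.

77/650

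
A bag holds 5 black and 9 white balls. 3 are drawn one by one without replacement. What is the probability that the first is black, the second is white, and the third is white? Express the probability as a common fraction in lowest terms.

15/91

Multiply the conditional probabilities at each draw: 5/14 · 9/13 · 8/12 = 360/2184 = 15/91.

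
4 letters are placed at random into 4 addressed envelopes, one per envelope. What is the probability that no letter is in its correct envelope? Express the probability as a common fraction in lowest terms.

3/8

There are 4! = 24 assignments.
By inclusion-exclusion, assignments with no fixed points: C(4,0)·4! − C(4,1)·3! + C(4,2)·2! − C(4,3)·1! + C(4,4)·0! = 9.
Probability = 9/24 = 3/8.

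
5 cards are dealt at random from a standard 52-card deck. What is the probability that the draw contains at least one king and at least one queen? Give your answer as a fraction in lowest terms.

6509/64974

There are C(52,5) = 2598960 possible draws.
By inclusion-exclusion on the complements, draws missing all kings or all queens: C(48,5) + C(48,5) − C(44,5) = 1712304 + 1712304 − 1086008 = 2338600.
So draws with at least one of each: 2598960 − 2338600 = 260360, probability 260360/2598960 = 6509/64974.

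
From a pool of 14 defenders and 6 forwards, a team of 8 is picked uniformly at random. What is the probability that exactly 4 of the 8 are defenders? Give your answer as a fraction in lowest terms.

77/646

There are C(20,8) = 125970 ways to choose 8 from 20.
Selections with exactly 4 defenders: choose 4 of the 14 defenders and 4 of the 6 forwards, C(14,4)·C(6,4) = 1001·15 = 15015.
Probability = 15015/125970 = 77/646.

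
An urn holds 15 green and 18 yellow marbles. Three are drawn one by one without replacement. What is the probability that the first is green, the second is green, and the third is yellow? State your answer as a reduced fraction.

315/2728

Multiply the conditional probabilities at each draw: 15/33 · 14/32 · 18/31 = 3780/32736 = 315/2728.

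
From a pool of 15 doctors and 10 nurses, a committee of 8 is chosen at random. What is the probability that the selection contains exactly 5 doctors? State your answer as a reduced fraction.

Total number of selections: C(25,8) = 1081575.
Selections with exactly 5 doctors: choose 5 of the 15 doctors and 3 of the 10 nurses, C(15,5)·C(10,3) = 3003·120 = 360360.
Probability = 360360/1081575 = 728/2185.

728/2185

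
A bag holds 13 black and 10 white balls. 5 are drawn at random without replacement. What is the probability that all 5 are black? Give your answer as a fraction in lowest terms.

117/3059

There are C(23,5) = 33649 possible selections.
Selections with all black: C(13,5) = 1287.
Probability = 1287/33649 = 117/3059.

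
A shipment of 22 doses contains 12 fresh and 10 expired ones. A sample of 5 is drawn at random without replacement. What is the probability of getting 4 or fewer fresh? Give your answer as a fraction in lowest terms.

Total selections: C(22,5) = 26334.
The complement is exactly 5 fresh: C(12,5)·C(10,0) = 792.
Probability = 1 − 792/26334 = 25542/26334 = 129/133.

129/133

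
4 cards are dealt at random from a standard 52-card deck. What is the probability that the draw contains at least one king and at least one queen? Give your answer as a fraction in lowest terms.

There are C(52,4) = 270725 possible draws.
By inclusion-exclusion on the complements, draws missing all kings or all queens: C(48,4) + C(48,4) − C(44,4) = 194580 + 194580 − 135751 = 253409.
So draws with at least one of each: 270725 − 253409 = 17316, probability 17316/270725 = 1332/20825.

1332/20825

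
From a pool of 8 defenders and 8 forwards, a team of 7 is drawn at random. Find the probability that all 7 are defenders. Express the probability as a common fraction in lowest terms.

There are C(16,7) = 11440 possible selections.
Selections with all defenders: C(8,7) = 8.
Probability = 8/11440 = 1/1430.

1/1430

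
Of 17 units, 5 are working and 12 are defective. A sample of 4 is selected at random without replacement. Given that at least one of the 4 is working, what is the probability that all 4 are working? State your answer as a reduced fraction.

Work in counts. Selections with at least one working: C(17,4) − C(12,4) = 2380 − 495 = 1885.
Of those, selections where all 4 are working: C(5,4) = 5.
Conditional probability = 5/1885 = 1/377.

1/377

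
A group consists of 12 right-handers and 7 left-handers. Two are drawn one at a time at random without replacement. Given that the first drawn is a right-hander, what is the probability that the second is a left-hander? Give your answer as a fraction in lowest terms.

After removing one right-hander, 18 remain: 11 right-handers and 7 left-handers.
So the probability the next is a left-hander is 7/18.

7/18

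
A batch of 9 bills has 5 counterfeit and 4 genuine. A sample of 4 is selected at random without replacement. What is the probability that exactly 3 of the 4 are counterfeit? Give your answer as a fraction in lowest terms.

20/63

There are C(9,4) = 126 ways to choose 4 from 9.
Selections with exactly 3 counterfeit: choose 3 of the 5 counterfeit and 1 of the 4 genuine, C(5,3)·C(4,1) = 10·4 = 40.
Probability = 40/126 = 20/63.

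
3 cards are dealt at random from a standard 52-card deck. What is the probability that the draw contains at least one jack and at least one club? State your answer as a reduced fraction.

33/260

There are C(52,3) = 22100 possible draws.
By inclusion-exclusion on the complements, draws missing all jacks or all clubs: C(48,3) + C(39,3) − C(36,3) = 17296 + 9139 − 7140 = 19295.
So draws with at least one of each: 22100 − 19295 = 2805, probability 2805/22100 = 33/260.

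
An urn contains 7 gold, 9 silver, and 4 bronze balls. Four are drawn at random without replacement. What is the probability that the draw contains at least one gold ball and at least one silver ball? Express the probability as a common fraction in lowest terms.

1267/1615

There are C(20,4) = 4845 possible draws.
By inclusion-exclusion on the complements, draws missing all gold or all silver: C(13,4) + C(11,4) − C(4,4) = 715 + 330 − 1 = 1044.
So draws with at least one of each: 4845 − 1044 = 3801, probability 3801/4845 = 1267/1615.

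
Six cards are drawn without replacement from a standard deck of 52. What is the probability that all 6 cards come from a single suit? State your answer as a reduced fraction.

66/195755

There are C(52,6) = 20358520 possible 6-card hands.
Hands of one suit: 4 suits × C(13,6) = 4·1716 = 6864.
Probability = 6864/20358520 = 66/195755.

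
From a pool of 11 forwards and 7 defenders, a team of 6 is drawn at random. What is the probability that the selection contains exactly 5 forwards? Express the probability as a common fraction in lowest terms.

77/442

The sample space is all 6-subsets of the 18: C(18,6) = 18564.
Selections with exactly 5 forwards: choose 5 of the 11 forwards and 1 of the 7 defenders, C(11,5)·C(7,1) = 462·7 = 3234.
Probability = 3234/18564 = 77/442.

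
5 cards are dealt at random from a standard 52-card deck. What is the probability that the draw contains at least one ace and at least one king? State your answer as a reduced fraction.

6509/64974

There are C(52,5) = 2598960 possible draws.
By inclusion-exclusion on the complements, draws missing all aces or all kings: C(48,5) + C(48,5) − C(44,5) = 1712304 + 1712304 − 1086008 = 2338600.
So draws with at least one of each: 2598960 − 2338600 = 260360, probability 260360/2598960 = 6509/64974.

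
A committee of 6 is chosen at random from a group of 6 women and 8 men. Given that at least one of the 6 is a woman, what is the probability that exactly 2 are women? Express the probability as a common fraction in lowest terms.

Work in counts. Selections with at least one woman: C(14,6) − C(8,6) = 3003 − 28 = 2975.
Of those, selections where exactly 2 are women: C(6,2)·C(8,4) = 15·70 = 1050.
Conditional probability = 1050/2975 = 6/17.

6/17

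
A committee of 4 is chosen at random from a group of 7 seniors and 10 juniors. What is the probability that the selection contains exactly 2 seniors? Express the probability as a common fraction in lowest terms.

There are C(17,4) = 2380 ways to choose 4 from 17.
Selections with exactly 2 seniors: choose 2 of the 7 seniors and 2 of the 10 juniors, C(7,2)·C(10,2) = 21·45 = 945.
Probability = 945/2380 = 27/68.

27/68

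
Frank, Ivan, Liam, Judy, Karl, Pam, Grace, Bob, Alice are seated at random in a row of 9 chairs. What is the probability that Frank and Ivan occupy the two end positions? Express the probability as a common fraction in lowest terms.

1/36

There are 9! = 362880 arrangements.
Place Frank and Ivan at the ends in 2 ways, arrange the remaining 7 in 7! = 5040 ways: 2·5040 = 10080.
Probability = 10080/362880 = 1/36.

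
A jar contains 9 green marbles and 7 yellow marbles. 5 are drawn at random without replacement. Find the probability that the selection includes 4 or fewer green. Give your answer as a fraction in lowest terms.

101/104

Total selections: C(16,5) = 4368.
The complement is exactly 5 green: C(9,5)·C(7,0) = 126.
Probability = 1 − 126/4368 = 4242/4368 = 101/104.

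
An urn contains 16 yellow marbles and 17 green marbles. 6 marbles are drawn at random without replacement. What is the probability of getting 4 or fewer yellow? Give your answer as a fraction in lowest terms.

Total selections: C(33,6) = 1107568.
Count the complement (more than 4 yellow): C(16,5)·C(17,1) + C(16,6)·C(17,0) = 74256 + 8008 = 82264.
Probability = 1 − 82264/1107568 = 1025304/1107568 = 18309/19778.

18309/19778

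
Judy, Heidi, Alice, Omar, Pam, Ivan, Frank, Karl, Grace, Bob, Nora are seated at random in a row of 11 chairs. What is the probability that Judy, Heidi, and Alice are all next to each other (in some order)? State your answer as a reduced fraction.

3/55

There are 11! = 39916800 arrangements.
Treat the three as one block: 9! placements × 3! orders within the block = 362880·6 = 2177280.
Probability = 2177280/39916800 = 3/55.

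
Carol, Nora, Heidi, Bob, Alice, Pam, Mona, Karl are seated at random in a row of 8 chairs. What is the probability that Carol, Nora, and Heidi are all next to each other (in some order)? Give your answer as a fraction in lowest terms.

There are 8! = 40320 arrangements.
Treat the three as one block: 6! placements × 3! orders within the block = 720·6 = 4320.
Probability = 4320/40320 = 3/28.

3/28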